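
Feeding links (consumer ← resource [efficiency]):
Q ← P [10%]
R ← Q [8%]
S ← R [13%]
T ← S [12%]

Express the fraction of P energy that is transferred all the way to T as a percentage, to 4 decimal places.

0.0125%

Product of link efficiencies: 0.1 × 0.08 × 0.13 × 0.12 = 0.0001248
As a percentage: 0.0001248 × 100 = 0.0125%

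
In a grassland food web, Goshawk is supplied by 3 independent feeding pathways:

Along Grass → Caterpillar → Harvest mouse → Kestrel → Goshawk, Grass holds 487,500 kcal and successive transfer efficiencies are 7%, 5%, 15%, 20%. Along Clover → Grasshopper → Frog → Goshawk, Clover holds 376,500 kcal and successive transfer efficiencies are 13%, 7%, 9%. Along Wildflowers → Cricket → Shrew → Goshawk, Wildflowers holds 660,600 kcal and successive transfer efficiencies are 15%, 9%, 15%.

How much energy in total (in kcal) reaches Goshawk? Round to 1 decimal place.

1697.3 kcal

Via Grass: 487500 × 0.07 × 0.05 × 0.15 × 0.2 = 51.1875 kcal
Via Clover: 376500 × 0.13 × 0.07 × 0.09 = 308.3535 kcal
Via Wildflowers: 660600 × 0.15 × 0.09 × 0.15 = 1337.715 kcal
Total at Goshawk: 51.1875 + 308.3535 + 1337.715 = 1697.256 kcal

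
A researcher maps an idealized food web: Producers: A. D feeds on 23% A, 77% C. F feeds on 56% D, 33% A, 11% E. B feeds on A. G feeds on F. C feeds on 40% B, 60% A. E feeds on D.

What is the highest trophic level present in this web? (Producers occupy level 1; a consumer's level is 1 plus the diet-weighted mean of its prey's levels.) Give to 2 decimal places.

B: 1 + 1 = 2
C: 1 + (0.4×2 + 0.6×1) = 2.4
D: 1 + (0.23×1 + 0.77×2.4) = 3.078
E: 1 + 3.078 = 4.078
F: 1 + (0.56×3.078 + 0.33×1 + 0.11×4.078) = 3.50226
G: 1 + 3.50226 = 4.50226

4.50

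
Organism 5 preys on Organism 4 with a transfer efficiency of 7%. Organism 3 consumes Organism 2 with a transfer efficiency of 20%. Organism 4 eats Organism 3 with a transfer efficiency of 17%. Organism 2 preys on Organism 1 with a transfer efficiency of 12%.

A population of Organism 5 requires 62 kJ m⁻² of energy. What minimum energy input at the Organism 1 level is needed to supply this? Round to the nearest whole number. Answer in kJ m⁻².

217087 kJ m⁻²

Cumulative transfer efficiency: 0.12 × 0.2 × 0.17 × 0.07 = 0.0002856
Organism 1 energy = 62 / 0.0002856 = 217087 kJ m⁻²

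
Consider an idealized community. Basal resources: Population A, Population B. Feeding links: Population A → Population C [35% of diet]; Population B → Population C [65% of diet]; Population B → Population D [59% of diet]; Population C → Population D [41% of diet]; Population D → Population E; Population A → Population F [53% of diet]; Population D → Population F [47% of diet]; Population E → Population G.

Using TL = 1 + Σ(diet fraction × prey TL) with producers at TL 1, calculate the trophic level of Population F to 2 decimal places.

2.66

Population C: 1 + (0.35×1 + 0.65×1) = 2
Population D: 1 + (0.59×1 + 0.41×2) = 2.41
Population E: 1 + 2.41 = 3.41
Population F: 1 + (0.53×1 + 0.47×2.41) = 2.6627
Population G: 1 + 3.41 = 4.41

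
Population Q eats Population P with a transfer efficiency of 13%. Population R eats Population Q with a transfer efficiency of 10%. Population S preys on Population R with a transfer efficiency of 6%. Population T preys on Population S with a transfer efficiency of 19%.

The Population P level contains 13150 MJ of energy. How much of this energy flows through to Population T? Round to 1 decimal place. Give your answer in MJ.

Population Q: 13150 × 0.13 = 1709.5 MJ
Population R: 1709.5 × 0.1 = 170.95 MJ
Population S: 170.95 × 0.06 = 10.257 MJ
Population T: 10.257 × 0.19 = 1.94883 MJ

1.9 MJ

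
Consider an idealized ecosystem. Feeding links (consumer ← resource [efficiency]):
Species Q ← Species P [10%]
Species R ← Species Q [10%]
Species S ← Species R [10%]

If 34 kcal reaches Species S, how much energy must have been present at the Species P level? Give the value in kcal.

Cumulative transfer efficiency: 0.1 × 0.1 × 0.1 = 0.001
Species P energy = 34 / 0.001 = 34000 kcal

34000 kcal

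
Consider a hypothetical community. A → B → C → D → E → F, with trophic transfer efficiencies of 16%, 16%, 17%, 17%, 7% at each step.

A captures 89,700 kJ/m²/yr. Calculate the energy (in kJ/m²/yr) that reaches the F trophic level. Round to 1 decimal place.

4.6 kJ/m²/yr

B: 89700 × 0.16 = 14352 kJ/m²/yr
C: 14352 × 0.16 = 2296.32 kJ/m²/yr
D: 2296.32 × 0.17 = 390.3744 kJ/m²/yr
E: 390.3744 × 0.17 = 66.363648 kJ/m²/yr
F: 66.363648 × 0.07 = 4.64545536 kJ/m²/yr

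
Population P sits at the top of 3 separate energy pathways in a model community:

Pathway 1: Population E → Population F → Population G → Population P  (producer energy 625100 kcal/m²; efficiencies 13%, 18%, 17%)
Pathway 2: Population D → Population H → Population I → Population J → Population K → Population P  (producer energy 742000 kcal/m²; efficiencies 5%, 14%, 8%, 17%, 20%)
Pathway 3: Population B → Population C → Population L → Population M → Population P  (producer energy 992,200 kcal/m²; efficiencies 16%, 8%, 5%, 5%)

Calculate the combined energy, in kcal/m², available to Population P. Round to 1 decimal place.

Pathway 1: 625100 × 0.13 × 0.18 × 0.17 = 2486.6478 kcal/m²
Pathway 2: 742000 × 0.05 × 0.14 × 0.08 × 0.17 × 0.2 = 14.12768 kcal/m²
Pathway 3: 992200 × 0.16 × 0.08 × 0.05 × 0.05 = 31.7504 kcal/m²
Total at Population P: 2486.6478 + 14.12768 + 31.7504 = 2532.52588 kcal/m²

2532.5 kcal/m²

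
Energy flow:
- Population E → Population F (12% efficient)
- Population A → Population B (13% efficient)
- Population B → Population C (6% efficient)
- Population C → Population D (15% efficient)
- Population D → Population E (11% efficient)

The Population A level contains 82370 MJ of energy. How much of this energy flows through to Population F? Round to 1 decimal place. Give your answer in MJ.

Population B: 82370 × 0.13 = 10708.1 MJ
Population C: 10708.1 × 0.06 = 642.486 MJ
Population D: 642.486 × 0.15 = 96.3729 MJ
Population E: 96.3729 × 0.11 = 10.601019 MJ
Population F: 10.601019 × 0.12 = 1.27212228 MJ

1.3 MJ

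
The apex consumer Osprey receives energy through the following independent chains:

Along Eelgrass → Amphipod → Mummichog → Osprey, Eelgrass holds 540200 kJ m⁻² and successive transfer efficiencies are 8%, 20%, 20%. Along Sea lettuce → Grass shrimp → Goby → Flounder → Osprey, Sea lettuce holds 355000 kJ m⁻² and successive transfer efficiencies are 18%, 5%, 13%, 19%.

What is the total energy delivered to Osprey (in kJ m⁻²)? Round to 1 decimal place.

Via Eelgrass: 540200 × 0.08 × 0.2 × 0.2 = 1728.64 kJ m⁻²
Via Sea lettuce: 355000 × 0.18 × 0.05 × 0.13 × 0.19 = 78.9165 kJ m⁻²
Total at Osprey: 1728.64 + 78.9165 = 1807.5565 kJ m⁻²

1807.6 kJ m⁻²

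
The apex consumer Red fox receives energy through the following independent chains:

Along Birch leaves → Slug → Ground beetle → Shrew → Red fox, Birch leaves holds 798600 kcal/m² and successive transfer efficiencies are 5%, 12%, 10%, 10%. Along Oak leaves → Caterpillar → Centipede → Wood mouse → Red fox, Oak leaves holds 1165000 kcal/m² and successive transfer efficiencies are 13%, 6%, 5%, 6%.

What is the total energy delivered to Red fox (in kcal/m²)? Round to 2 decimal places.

75.18 kcal/m²

Via Birch leaves: 798600 × 0.05 × 0.12 × 0.1 × 0.1 = 47.916 kcal/m²
Via Oak leaves: 1165000 × 0.13 × 0.06 × 0.05 × 0.06 = 27.261 kcal/m²
Total at Red fox: 47.916 + 27.261 = 75.177 kcal/m²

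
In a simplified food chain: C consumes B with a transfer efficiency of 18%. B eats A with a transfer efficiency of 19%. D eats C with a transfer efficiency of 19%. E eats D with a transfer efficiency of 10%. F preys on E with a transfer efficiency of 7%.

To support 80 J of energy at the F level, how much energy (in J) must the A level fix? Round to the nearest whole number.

1758783 J

Cumulative transfer efficiency: 0.19 × 0.18 × 0.19 × 0.1 × 0.07 = 0.000045486
A energy = 80 / 0.000045486 = 1758783 J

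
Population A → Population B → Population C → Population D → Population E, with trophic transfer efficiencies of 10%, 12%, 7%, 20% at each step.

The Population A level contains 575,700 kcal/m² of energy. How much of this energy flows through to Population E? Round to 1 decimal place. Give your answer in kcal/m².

96.7 kcal/m²

Population B: 575700 × 0.1 = 57570 kcal/m²
Population C: 57570 × 0.12 = 6908.4 kcal/m²
Population D: 6908.4 × 0.07 = 483.588 kcal/m²
Population E: 483.588 × 0.2 = 96.7176 kcal/m²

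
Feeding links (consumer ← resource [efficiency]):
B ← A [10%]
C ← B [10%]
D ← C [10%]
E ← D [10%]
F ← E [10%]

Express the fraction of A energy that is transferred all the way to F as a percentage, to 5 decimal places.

0.00100%

Product of link efficiencies: 0.1 × 0.1 × 0.1 × 0.1 × 0.1 = 0.00001
As a percentage: 0.00001 × 100 = 0.00100%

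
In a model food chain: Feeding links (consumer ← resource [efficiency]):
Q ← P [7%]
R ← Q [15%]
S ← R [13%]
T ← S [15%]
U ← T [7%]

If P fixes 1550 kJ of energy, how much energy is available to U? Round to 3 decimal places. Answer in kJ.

Q: 1550 × 0.07 = 108.5 kJ
R: 108.5 × 0.15 = 16.275 kJ
S: 16.275 × 0.13 = 2.11575 kJ
T: 2.11575 × 0.15 = 0.3173625 kJ
U: 0.3173625 × 0.07 = 0.022215375 kJ

0.022 kJ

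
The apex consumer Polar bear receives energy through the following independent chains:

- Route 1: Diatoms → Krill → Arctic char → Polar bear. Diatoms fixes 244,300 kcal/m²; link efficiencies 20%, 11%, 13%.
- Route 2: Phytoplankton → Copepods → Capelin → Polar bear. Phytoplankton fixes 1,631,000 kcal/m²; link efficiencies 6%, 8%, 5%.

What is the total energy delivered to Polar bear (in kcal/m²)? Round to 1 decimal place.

Route 1: 244300 × 0.2 × 0.11 × 0.13 = 698.698 kcal/m²
Route 2: 1631000 × 0.06 × 0.08 × 0.05 = 391.44 kcal/m²
Total at Polar bear: 698.698 + 391.44 = 1090.138 kcal/m²

1090.1 kcal/m²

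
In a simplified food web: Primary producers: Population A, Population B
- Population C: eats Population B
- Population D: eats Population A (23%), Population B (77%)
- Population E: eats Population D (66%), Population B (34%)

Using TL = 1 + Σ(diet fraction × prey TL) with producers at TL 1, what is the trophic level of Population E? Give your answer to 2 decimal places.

Population C: 1 + 1 = 2
Population D: 1 + (0.23×1 + 0.77×1) = 2
Population E: 1 + (0.66×2 + 0.34×1) = 2.66

2.66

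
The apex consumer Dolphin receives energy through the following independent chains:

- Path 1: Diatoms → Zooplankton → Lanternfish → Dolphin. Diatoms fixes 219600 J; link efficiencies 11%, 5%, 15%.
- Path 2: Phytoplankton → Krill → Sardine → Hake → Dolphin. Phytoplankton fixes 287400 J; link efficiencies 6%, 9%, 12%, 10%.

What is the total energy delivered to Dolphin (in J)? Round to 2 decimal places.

199.79 J

Path 1: 219600 × 0.11 × 0.05 × 0.15 = 181.17 J
Path 2: 287400 × 0.06 × 0.09 × 0.12 × 0.1 = 18.62352 J
Total at Dolphin: 181.17 + 18.62352 = 199.79352 J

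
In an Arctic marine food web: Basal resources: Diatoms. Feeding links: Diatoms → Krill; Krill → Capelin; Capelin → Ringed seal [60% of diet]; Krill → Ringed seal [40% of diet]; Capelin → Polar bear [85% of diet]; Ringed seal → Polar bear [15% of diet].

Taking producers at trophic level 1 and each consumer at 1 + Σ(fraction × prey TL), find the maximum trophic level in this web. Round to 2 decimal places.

4.09

Krill: 1 + 1 = 2
Capelin: 1 + 2 = 3
Ringed seal: 1 + (0.6×3 + 0.4×2) = 3.6
Polar bear: 1 + (0.85×3 + 0.15×3.6) = 4.09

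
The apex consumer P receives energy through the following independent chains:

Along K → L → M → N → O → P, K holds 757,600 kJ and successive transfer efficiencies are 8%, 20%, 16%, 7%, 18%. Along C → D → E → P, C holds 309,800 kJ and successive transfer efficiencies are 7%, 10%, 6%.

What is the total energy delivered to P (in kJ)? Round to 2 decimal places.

154.55 kJ

Via K: 757600 × 0.08 × 0.2 × 0.16 × 0.07 × 0.18 = 24.4371456 kJ
Via C: 309800 × 0.07 × 0.1 × 0.06 = 130.116 kJ
Total at P: 24.4371456 + 130.116 = 154.5531456 kJ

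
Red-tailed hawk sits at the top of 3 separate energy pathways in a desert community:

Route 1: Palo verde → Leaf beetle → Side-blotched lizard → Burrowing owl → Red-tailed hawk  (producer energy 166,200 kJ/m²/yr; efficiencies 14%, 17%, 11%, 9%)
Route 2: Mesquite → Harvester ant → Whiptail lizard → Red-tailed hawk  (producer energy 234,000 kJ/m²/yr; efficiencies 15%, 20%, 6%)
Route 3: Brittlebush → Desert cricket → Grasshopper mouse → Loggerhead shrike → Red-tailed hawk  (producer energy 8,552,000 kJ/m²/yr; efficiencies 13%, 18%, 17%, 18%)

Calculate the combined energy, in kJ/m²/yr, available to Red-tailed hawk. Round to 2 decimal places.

6583.93 kJ/m²/yr

Route 1: 166200 × 0.14 × 0.17 × 0.11 × 0.09 = 39.160044 kJ/m²/yr
Route 2: 234000 × 0.15 × 0.2 × 0.06 = 421.2 kJ/m²/yr
Route 3: 8552000 × 0.13 × 0.18 × 0.17 × 0.18 = 6123.57408 kJ/m²/yr
Total at Red-tailed hawk: 39.160044 + 421.2 + 6123.57408 = 6583.934124 kJ/m²/yr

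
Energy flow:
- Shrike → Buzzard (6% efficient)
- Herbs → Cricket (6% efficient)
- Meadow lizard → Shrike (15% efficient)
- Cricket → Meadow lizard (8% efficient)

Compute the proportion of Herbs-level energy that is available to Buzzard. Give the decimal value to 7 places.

0.0000432

Product of link efficiencies: 0.06 × 0.08 × 0.15 × 0.06 = 0.0000432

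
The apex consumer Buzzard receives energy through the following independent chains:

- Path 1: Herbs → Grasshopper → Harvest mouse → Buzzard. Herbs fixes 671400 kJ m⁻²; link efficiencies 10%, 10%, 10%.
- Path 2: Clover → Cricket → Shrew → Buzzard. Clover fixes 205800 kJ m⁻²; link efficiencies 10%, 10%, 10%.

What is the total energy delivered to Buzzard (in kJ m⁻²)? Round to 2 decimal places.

Path 1: 671400 × 0.1 × 0.1 × 0.1 = 671.4 kJ m⁻²
Path 2: 205800 × 0.1 × 0.1 × 0.1 = 205.8 kJ m⁻²
Total at Buzzard: 671.4 + 205.8 = 877.2 kJ m⁻²

877.20 kJ m⁻²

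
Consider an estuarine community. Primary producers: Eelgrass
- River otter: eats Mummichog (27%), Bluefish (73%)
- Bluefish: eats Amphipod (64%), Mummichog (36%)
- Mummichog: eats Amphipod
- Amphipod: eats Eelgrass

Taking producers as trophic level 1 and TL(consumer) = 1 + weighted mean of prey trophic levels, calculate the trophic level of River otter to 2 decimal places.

Amphipod: 1 + 1 = 2
Mummichog: 1 + 2 = 3
Bluefish: 1 + (0.64×2 + 0.36×3) = 3.36
River otter: 1 + (0.27×3 + 0.73×3.36) = 4.2628

4.26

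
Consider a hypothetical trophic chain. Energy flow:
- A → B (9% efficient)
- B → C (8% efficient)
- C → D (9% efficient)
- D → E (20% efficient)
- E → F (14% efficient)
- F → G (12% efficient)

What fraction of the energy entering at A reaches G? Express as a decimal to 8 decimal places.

Product of link efficiencies: 0.09 × 0.08 × 0.09 × 0.2 × 0.14 × 0.12 = 0.00000217728

0.00000218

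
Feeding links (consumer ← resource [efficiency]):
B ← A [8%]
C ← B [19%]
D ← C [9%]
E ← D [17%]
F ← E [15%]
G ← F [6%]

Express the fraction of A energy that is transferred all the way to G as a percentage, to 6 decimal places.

Product of link efficiencies: 0.08 × 0.19 × 0.09 × 0.17 × 0.15 × 0.06 = 0.00000209304
As a percentage: 0.00000209304 × 100 = 0.000209%

0.000209%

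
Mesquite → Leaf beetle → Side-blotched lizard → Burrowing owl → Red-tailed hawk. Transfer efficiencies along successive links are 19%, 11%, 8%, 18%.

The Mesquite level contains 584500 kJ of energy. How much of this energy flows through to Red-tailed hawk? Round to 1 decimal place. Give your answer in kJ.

Leaf beetle: 584500 × 0.19 = 111055 kJ
Side-blotched lizard: 111055 × 0.11 = 12216.05 kJ
Burrowing owl: 12216.05 × 0.08 = 977.284 kJ
Red-tailed hawk: 977.284 × 0.18 = 175.91112 kJ

175.9 kJ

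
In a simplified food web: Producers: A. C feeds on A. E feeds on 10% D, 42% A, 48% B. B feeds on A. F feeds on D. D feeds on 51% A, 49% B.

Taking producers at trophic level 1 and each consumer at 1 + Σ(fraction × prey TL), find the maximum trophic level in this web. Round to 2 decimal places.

3.49

B: 1 + 1 = 2
C: 1 + 1 = 2
D: 1 + (0.51×1 + 0.49×2) = 2.49
E: 1 + (0.1×2.49 + 0.42×1 + 0.48×2) = 2.629
F: 1 + 2.49 = 3.49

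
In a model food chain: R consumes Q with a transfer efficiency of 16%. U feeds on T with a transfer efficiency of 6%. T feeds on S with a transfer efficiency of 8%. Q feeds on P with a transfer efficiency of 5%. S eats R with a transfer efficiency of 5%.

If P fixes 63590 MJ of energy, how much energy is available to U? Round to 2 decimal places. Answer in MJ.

0.12 MJ

Q: 63590 × 0.05 = 3179.5 MJ
R: 3179.5 × 0.16 = 508.72 MJ
S: 508.72 × 0.05 = 25.436 MJ
T: 25.436 × 0.08 = 2.03488 MJ
U: 2.03488 × 0.06 = 0.1220928 MJ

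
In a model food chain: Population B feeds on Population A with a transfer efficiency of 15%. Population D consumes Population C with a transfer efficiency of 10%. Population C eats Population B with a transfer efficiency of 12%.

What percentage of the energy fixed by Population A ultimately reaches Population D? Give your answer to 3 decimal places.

Product of link efficiencies: 0.15 × 0.12 × 0.1 = 0.0018
As a percentage: 0.0018 × 100 = 0.180%

0.180%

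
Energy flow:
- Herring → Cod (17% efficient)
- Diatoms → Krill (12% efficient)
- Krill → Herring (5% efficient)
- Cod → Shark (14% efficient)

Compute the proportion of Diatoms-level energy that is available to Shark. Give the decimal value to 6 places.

Product of link efficiencies: 0.12 × 0.05 × 0.17 × 0.14 = 0.0001428

0.000143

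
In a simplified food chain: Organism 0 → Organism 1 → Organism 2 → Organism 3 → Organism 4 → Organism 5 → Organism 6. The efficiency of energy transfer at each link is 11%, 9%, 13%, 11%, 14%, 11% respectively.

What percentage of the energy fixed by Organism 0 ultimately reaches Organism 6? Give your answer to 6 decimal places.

Product of link efficiencies: 0.11 × 0.09 × 0.13 × 0.11 × 0.14 × 0.11 = 0.000002180178
As a percentage: 0.000002180178 × 100 = 0.000218%

0.000218%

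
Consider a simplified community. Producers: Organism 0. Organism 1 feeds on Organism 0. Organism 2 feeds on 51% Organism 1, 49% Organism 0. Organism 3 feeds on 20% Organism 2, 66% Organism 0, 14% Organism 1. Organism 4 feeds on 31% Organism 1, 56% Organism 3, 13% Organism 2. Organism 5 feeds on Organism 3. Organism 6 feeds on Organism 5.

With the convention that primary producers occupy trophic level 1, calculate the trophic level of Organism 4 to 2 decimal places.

Organism 1: 1 + 1 = 2
Organism 2: 1 + (0.51×2 + 0.49×1) = 2.51
Organism 3: 1 + (0.2×2.51 + 0.66×1 + 0.14×2) = 2.442
Organism 4: 1 + (0.31×2 + 0.56×2.442 + 0.13×2.51) = 3.31382
Organism 5: 1 + 2.442 = 3.442
Organism 6: 1 + 3.442 = 4.442

3.31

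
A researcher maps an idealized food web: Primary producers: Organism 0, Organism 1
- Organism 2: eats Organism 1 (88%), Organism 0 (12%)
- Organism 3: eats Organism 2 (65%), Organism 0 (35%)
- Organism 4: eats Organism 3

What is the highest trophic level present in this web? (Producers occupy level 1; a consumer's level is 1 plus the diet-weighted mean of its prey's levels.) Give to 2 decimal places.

Organism 2: 1 + (0.88×1 + 0.12×1) = 2
Organism 3: 1 + (0.65×2 + 0.35×1) = 2.65
Organism 4: 1 + 2.65 = 3.65

3.65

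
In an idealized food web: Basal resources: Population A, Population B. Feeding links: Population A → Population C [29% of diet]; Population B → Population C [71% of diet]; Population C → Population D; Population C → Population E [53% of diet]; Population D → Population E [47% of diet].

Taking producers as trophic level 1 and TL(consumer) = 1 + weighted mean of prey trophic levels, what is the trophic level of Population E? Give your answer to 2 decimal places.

3.47

Population C: 1 + (0.29×1 + 0.71×1) = 2
Population D: 1 + 2 = 3
Population E: 1 + (0.53×2 + 0.47×3) = 3.47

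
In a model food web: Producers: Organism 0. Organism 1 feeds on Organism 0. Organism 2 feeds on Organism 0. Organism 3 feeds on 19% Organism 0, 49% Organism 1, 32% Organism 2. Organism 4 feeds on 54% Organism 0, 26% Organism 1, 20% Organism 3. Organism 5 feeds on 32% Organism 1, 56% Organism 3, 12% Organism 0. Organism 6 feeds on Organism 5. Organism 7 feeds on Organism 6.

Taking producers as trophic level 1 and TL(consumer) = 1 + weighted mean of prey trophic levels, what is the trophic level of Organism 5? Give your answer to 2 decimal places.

Organism 1: 1 + 1 = 2
Organism 2: 1 + 1 = 2
Organism 3: 1 + (0.19×1 + 0.49×2 + 0.32×2) = 2.81
Organism 4: 1 + (0.54×1 + 0.26×2 + 0.2×2.81) = 2.622
Organism 5: 1 + (0.32×2 + 0.56×2.81 + 0.12×1) = 3.3336
Organism 6: 1 + 3.3336 = 4.3336
Organism 7: 1 + 4.3336 = 5.3336

3.33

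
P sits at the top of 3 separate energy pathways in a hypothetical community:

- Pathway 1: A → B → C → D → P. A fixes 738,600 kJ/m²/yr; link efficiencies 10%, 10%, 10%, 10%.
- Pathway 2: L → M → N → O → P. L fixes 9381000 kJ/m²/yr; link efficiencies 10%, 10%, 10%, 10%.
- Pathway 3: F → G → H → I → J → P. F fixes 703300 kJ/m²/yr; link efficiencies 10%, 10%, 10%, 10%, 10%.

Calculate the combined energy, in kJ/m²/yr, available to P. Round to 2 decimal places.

1018.99 kJ/m²/yr

Pathway 1: 738600 × 0.1 × 0.1 × 0.1 × 0.1 = 73.86 kJ/m²/yr
Pathway 2: 9381000 × 0.1 × 0.1 × 0.1 × 0.1 = 938.1 kJ/m²/yr
Pathway 3: 703300 × 0.1 × 0.1 × 0.1 × 0.1 × 0.1 = 7.033 kJ/m²/yr
Total at P: 73.86 + 938.1 + 7.033 = 1018.993 kJ/m²/yr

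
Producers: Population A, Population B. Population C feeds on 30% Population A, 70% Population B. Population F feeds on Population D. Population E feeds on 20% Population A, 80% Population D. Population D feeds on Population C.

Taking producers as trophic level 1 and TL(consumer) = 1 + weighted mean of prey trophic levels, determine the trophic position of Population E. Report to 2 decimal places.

3.60

Population C: 1 + (0.3×1 + 0.7×1) = 2
Population D: 1 + 2 = 3
Population E: 1 + (0.2×1 + 0.8×3) = 3.6
Population F: 1 + 3 = 4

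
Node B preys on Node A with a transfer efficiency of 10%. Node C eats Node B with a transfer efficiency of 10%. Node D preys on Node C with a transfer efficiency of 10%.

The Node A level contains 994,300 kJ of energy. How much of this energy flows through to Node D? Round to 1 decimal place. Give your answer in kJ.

Node B: 994300 × 0.1 = 99430 kJ
Node C: 99430 × 0.1 = 9943 kJ
Node D: 9943 × 0.1 = 994.3 kJ

994.3 kJ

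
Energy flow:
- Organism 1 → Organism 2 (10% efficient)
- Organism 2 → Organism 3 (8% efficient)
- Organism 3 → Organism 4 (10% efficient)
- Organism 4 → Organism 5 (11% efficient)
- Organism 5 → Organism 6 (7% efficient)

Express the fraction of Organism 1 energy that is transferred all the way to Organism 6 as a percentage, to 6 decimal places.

Product of link efficiencies: 0.1 × 0.08 × 0.1 × 0.11 × 0.07 = 0.00000616
As a percentage: 0.00000616 × 100 = 0.000616%

0.000616%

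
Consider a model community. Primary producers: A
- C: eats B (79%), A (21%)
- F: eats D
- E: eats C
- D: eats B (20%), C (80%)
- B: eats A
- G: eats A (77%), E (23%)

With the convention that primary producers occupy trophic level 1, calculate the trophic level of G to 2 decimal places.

2.64

B: 1 + 1 = 2
C: 1 + (0.79×2 + 0.21×1) = 2.79
D: 1 + (0.2×2 + 0.8×2.79) = 3.632
E: 1 + 2.79 = 3.79
F: 1 + 3.632 = 4.632
G: 1 + (0.77×1 + 0.23×3.79) = 2.6417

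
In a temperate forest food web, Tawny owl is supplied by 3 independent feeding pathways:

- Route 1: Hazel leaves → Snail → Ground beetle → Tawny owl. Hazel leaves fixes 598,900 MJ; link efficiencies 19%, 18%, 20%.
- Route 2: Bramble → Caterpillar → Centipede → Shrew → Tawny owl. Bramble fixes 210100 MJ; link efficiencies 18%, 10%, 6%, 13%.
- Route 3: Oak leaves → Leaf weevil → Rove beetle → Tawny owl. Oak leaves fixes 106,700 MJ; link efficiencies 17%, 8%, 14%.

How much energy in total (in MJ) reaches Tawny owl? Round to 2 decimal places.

4329.13 MJ

Route 1: 598900 × 0.19 × 0.18 × 0.2 = 4096.476 MJ
Route 2: 210100 × 0.18 × 0.1 × 0.06 × 0.13 = 29.49804 MJ
Route 3: 106700 × 0.17 × 0.08 × 0.14 = 203.1568 MJ
Total at Tawny owl: 4096.476 + 29.49804 + 203.1568 = 4329.13084 MJ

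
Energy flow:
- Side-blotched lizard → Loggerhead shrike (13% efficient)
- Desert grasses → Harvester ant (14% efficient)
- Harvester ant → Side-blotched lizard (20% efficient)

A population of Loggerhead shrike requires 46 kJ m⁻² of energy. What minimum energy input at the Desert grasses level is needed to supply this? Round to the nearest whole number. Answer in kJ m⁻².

Cumulative transfer efficiency: 0.14 × 0.2 × 0.13 = 0.00364
Desert grasses energy = 46 / 0.00364 = 12637 kJ m⁻²

12637 kJ m⁻²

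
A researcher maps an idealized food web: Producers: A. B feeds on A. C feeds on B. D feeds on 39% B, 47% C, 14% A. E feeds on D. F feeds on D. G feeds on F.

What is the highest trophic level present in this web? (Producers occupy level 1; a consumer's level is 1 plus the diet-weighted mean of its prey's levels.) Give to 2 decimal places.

B: 1 + 1 = 2
C: 1 + 2 = 3
D: 1 + (0.39×2 + 0.47×3 + 0.14×1) = 3.33
E: 1 + 3.33 = 4.33
F: 1 + 3.33 = 4.33
G: 1 + 4.33 = 5.33

5.33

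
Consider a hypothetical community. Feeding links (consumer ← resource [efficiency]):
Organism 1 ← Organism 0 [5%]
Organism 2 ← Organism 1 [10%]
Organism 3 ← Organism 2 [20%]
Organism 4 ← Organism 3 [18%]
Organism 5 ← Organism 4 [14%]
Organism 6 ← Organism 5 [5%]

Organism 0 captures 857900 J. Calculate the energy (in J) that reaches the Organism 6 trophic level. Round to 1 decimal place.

Organism 1: 857900 × 0.05 = 42895 J
Organism 2: 42895 × 0.1 = 4289.5 J
Organism 3: 4289.5 × 0.2 = 857.9 J
Organism 4: 857.9 × 0.18 = 154.422 J
Organism 5: 154.422 × 0.14 = 21.61908 J
Organism 6: 21.61908 × 0.05 = 1.080954 J

1.1 J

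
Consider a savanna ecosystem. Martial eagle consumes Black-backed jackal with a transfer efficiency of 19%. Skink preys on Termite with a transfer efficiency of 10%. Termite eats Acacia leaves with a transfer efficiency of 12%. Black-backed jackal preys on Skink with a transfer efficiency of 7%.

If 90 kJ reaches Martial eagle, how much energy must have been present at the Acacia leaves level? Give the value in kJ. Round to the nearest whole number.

563910 kJ

Cumulative transfer efficiency: 0.12 × 0.1 × 0.07 × 0.19 = 0.0001596
Acacia leaves energy = 90 / 0.0001596 = 563910 kJ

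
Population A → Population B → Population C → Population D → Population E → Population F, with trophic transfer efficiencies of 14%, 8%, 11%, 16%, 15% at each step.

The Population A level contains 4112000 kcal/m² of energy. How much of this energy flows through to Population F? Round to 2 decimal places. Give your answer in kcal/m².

121.58 kcal/m²

Population B: 4112000 × 0.14 = 575680 kcal/m²
Population C: 575680 × 0.08 = 46054.4 kcal/m²
Population D: 46054.4 × 0.11 = 5065.984 kcal/m²
Population E: 5065.984 × 0.16 = 810.55744 kcal/m²
Population F: 810.55744 × 0.15 = 121.583616 kcal/m²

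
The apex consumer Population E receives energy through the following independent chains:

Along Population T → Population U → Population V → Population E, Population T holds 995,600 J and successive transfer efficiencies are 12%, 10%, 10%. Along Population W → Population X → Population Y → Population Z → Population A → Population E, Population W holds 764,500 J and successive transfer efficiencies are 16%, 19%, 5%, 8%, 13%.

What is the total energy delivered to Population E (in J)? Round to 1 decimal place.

1206.8 J

Via Population T: 995600 × 0.12 × 0.1 × 0.1 = 1194.72 J
Via Population W: 764500 × 0.16 × 0.19 × 0.05 × 0.08 × 0.13 = 12.085216 J
Total at Population E: 1194.72 + 12.085216 = 1206.805216 J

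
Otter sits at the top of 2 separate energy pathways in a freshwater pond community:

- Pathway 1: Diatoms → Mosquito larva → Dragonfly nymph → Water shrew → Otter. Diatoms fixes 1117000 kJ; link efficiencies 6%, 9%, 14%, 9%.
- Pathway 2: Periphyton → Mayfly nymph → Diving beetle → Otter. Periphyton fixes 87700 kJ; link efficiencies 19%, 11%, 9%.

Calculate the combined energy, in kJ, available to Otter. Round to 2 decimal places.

240.96 kJ

Pathway 1: 1117000 × 0.06 × 0.09 × 0.14 × 0.09 = 76.00068 kJ
Pathway 2: 87700 × 0.19 × 0.11 × 0.09 = 164.9637 kJ
Total at Otter: 76.00068 + 164.9637 = 240.96438 kJ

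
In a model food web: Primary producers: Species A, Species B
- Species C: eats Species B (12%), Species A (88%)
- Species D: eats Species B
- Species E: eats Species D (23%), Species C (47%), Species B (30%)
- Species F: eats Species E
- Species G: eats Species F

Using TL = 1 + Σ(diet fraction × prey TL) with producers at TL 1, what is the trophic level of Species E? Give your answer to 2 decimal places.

Species C: 1 + (0.12×1 + 0.88×1) = 2
Species D: 1 + 1 = 2
Species E: 1 + (0.23×2 + 0.47×2 + 0.3×1) = 2.7
Species F: 1 + 2.7 = 3.7
Species G: 1 + 3.7 = 4.7

2.70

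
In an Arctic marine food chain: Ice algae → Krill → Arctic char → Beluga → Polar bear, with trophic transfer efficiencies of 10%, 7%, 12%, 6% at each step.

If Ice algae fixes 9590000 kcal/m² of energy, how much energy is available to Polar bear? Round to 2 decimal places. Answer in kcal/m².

483.34 kcal/m²

Krill: 9590000 × 0.1 = 959000 kcal/m²
Arctic char: 959000 × 0.07 = 67130 kcal/m²
Beluga: 67130 × 0.12 = 8055.6 kcal/m²
Polar bear: 8055.6 × 0.06 = 483.336 kcal/m²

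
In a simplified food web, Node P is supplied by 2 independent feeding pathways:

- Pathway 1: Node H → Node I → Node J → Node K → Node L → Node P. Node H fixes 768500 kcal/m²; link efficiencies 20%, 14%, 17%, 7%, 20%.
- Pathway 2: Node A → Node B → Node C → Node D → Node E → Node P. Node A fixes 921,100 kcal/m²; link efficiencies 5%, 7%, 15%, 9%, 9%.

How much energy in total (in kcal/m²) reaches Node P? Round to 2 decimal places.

55.13 kcal/m²

Pathway 1: 768500 × 0.2 × 0.14 × 0.17 × 0.07 × 0.2 = 51.21284 kcal/m²
Pathway 2: 921100 × 0.05 × 0.07 × 0.15 × 0.09 × 0.09 = 3.91697775 kcal/m²
Total at Node P: 51.21284 + 3.91697775 = 55.12981775 kcal/m²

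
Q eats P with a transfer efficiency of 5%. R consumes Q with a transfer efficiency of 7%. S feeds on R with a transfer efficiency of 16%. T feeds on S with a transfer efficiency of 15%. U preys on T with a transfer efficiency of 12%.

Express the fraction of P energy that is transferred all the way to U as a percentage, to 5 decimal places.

0.00101%

Product of link efficiencies: 0.05 × 0.07 × 0.16 × 0.15 × 0.12 = 0.00001008
As a percentage: 0.00001008 × 100 = 0.00101%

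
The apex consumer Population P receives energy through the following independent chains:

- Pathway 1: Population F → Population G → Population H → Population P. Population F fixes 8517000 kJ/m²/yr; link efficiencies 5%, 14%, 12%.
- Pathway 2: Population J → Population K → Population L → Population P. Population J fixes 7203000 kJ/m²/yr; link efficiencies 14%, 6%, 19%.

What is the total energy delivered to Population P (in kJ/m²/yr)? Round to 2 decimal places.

18650.27 kJ/m²/yr

Pathway 1: 8517000 × 0.05 × 0.14 × 0.12 = 7154.28 kJ/m²/yr
Pathway 2: 7203000 × 0.14 × 0.06 × 0.19 = 11495.988 kJ/m²/yr
Total at Population P: 7154.28 + 11495.988 = 18650.268 kJ/m²/yr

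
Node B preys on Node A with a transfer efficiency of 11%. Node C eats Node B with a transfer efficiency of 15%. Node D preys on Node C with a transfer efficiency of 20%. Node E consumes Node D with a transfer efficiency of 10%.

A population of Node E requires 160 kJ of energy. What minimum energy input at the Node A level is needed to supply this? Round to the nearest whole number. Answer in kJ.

484848 kJ

Cumulative transfer efficiency: 0.11 × 0.15 × 0.2 × 0.1 = 0.00033
Node A energy = 160 / 0.00033 = 484848 kJ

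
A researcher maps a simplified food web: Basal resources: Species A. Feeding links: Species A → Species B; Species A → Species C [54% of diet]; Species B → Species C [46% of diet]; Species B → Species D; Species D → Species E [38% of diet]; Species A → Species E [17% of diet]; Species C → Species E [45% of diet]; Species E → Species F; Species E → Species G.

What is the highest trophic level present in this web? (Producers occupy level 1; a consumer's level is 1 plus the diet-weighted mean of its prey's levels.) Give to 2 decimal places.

4.42

Species B: 1 + 1 = 2
Species C: 1 + (0.54×1 + 0.46×2) = 2.46
Species D: 1 + 2 = 3
Species E: 1 + (0.38×3 + 0.17×1 + 0.45×2.46) = 3.417
Species F: 1 + 3.417 = 4.417
Species G: 1 + 3.417 = 4.417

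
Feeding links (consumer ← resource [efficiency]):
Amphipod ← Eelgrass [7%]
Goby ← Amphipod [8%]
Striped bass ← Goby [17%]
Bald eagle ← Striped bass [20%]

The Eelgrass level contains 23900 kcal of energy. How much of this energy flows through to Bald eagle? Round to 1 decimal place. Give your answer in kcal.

Amphipod: 23900 × 0.07 = 1673 kcal
Goby: 1673 × 0.08 = 133.84 kcal
Striped bass: 133.84 × 0.17 = 22.7528 kcal
Bald eagle: 22.7528 × 0.2 = 4.55056 kcal

4.6 kcal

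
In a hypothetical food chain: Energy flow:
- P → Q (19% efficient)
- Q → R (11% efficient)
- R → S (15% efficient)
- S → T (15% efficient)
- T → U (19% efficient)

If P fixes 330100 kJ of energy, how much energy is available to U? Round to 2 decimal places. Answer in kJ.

29.49 kJ

Q: 330100 × 0.19 = 62719 kJ
R: 62719 × 0.11 = 6899.09 kJ
S: 6899.09 × 0.15 = 1034.8635 kJ
T: 1034.8635 × 0.15 = 155.229525 kJ
U: 155.229525 × 0.19 = 29.49360975 kJ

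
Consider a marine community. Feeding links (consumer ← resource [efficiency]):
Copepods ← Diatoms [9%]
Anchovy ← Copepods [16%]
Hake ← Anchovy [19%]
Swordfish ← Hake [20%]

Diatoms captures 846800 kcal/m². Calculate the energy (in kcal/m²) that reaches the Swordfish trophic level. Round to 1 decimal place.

463.4 kcal/m²

Copepods: 846800 × 0.09 = 76212 kcal/m²
Anchovy: 76212 × 0.16 = 12193.92 kcal/m²
Hake: 12193.92 × 0.19 = 2316.8448 kcal/m²
Swordfish: 2316.8448 × 0.2 = 463.36896 kcal/m²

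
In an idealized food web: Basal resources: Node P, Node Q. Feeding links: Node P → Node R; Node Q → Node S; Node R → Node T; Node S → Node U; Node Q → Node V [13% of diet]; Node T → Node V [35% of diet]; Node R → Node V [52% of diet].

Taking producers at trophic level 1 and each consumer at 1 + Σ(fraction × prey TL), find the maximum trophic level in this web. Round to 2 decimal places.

3.22

Node R: 1 + 1 = 2
Node S: 1 + 1 = 2
Node T: 1 + 2 = 3
Node U: 1 + 2 = 3
Node V: 1 + (0.13×1 + 0.35×3 + 0.52×2) = 3.22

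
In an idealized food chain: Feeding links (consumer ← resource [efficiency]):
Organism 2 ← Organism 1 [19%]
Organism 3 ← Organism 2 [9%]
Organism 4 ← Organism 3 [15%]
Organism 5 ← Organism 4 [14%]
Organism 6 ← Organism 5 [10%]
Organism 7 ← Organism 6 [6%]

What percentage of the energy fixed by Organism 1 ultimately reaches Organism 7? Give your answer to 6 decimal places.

0.000215%

Product of link efficiencies: 0.19 × 0.09 × 0.15 × 0.14 × 0.1 × 0.06 = 0.0000021546
As a percentage: 0.0000021546 × 100 = 0.000215%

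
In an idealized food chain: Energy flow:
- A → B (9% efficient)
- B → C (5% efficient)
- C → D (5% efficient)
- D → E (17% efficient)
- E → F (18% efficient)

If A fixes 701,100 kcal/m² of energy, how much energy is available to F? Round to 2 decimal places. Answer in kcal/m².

B: 701100 × 0.09 = 63099 kcal/m²
C: 63099 × 0.05 = 3154.95 kcal/m²
D: 3154.95 × 0.05 = 157.7475 kcal/m²
E: 157.7475 × 0.17 = 26.817075 kcal/m²
F: 26.817075 × 0.18 = 4.8270735 kcal/m²

4.83 kcal/m²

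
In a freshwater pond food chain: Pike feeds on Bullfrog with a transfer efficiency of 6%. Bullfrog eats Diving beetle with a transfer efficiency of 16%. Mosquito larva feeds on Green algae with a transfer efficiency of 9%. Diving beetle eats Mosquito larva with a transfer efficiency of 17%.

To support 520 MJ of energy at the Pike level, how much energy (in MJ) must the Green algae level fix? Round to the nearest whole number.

Cumulative transfer efficiency: 0.09 × 0.17 × 0.16 × 0.06 = 0.00014688
Green algae energy = 520 / 0.00014688 = 3540305 MJ

3540305 MJ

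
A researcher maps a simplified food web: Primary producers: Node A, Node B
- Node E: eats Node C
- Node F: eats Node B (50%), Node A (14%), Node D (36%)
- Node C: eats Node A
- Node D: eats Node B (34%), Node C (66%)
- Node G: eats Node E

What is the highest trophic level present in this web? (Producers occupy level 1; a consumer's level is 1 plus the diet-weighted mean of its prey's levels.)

4

Node C: 1 + 1 = 2
Node D: 1 + (0.34×1 + 0.66×2) = 2.66
Node E: 1 + 2 = 3
Node F: 1 + (0.5×1 + 0.14×1 + 0.36×2.66) = 2.5976
Node G: 1 + 3 = 4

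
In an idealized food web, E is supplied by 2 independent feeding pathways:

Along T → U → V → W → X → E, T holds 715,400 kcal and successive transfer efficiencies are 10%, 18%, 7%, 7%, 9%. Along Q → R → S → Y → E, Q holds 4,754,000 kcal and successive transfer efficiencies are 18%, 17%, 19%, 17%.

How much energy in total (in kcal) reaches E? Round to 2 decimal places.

4704.44 kcal

Via T: 715400 × 0.1 × 0.18 × 0.07 × 0.07 × 0.09 = 5.6788452 kcal
Via Q: 4754000 × 0.18 × 0.17 × 0.19 × 0.17 = 4698.75852 kcal
Total at E: 5.6788452 + 4698.75852 = 4704.4373652 kcal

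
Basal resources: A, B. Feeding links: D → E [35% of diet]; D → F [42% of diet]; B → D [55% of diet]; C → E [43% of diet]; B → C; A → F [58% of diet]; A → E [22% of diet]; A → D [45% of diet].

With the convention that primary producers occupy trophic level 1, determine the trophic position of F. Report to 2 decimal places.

2.42

C: 1 + 1 = 2
D: 1 + (0.55×1 + 0.45×1) = 2
E: 1 + (0.35×2 + 0.43×2 + 0.22×1) = 2.78
F: 1 + (0.42×2 + 0.58×1) = 2.42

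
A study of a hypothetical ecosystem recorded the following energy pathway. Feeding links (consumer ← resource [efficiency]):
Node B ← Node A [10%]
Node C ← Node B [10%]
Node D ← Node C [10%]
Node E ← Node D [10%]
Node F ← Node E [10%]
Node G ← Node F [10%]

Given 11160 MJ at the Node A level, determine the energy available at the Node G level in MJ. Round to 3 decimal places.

Node B: 11160 × 0.1 = 1116 MJ
Node C: 1116 × 0.1 = 111.6 MJ
Node D: 111.6 × 0.1 = 11.16 MJ
Node E: 11.16 × 0.1 = 1.116 MJ
Node F: 1.116 × 0.1 = 0.1116 MJ
Node G: 0.1116 × 0.1 = 0.01116 MJ

0.011 MJ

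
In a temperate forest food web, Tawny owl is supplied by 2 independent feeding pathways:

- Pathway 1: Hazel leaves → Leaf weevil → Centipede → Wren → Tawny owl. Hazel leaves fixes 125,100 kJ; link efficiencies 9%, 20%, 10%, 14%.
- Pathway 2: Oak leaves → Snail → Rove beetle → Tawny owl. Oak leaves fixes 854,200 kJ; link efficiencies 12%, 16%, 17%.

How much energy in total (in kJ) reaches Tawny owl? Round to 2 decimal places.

2819.63 kJ

Pathway 1: 125100 × 0.09 × 0.2 × 0.1 × 0.14 = 31.5252 kJ
Pathway 2: 854200 × 0.12 × 0.16 × 0.17 = 2788.1088 kJ
Total at Tawny owl: 31.5252 + 2788.1088 = 2819.634 kJ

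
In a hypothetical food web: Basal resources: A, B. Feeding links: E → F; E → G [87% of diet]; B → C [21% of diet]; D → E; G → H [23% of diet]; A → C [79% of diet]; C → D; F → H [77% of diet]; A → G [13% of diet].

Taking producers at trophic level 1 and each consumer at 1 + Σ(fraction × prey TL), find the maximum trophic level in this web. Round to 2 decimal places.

5.91

C: 1 + (0.79×1 + 0.21×1) = 2
D: 1 + 2 = 3
E: 1 + 3 = 4
F: 1 + 4 = 5
G: 1 + (0.87×4 + 0.13×1) = 4.61
H: 1 + (0.77×5 + 0.23×4.61) = 5.9103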